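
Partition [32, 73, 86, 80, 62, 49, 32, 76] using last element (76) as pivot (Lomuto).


Pivot: 76
  32 <= 76: advance i (no swap)
  73 <= 76: advance i (no swap)
  62 <= 76: swap -> [32, 73, 62, 80, 86, 49, 32, 76]
  49 <= 76: swap -> [32, 73, 62, 49, 86, 80, 32, 76]
  32 <= 76: swap -> [32, 73, 62, 49, 32, 80, 86, 76]
Place pivot at 5: [32, 73, 62, 49, 32, 76, 86, 80]

Partitioned: [32, 73, 62, 49, 32, 76, 86, 80]


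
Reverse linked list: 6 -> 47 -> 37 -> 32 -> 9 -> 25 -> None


Step 1: curr=6, set curr.next=prev(None) | reversed so far: 6
Step 2: curr=47, set curr.next=prev(6) | reversed so far: 47 -> 6
Step 3: curr=37, set curr.next=prev(47) | reversed so far: 37 -> 47 -> 6
Step 4: curr=32, set curr.next=prev(37) | reversed so far: 32 -> 37 -> 47 -> 6
Step 5: curr=9, set curr.next=prev(32) | reversed so far: 9 -> 32 -> 37 -> 47 -> 6
Step 6: curr=25, set curr.next=prev(9) | reversed so far: 25 -> 9 -> 32 -> 37 -> 47 -> 6

25 -> 9 -> 32 -> 37 -> 47 -> 6 -> None


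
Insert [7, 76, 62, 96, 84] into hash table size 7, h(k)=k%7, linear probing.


Insert 7: h=0 -> slot 0
Insert 76: h=6 -> slot 6
Insert 62: h=6, 2 probes -> slot 1
Insert 96: h=5 -> slot 5
Insert 84: h=0, 2 probes -> slot 2

Table: [7, 62, 84, None, None, 96, 76]


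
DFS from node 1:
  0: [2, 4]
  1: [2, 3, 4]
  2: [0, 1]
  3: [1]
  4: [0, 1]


Visit 1, push [4, 3, 2]
Visit 2, push [0]
Visit 0, push [4]
Visit 4, push []
Visit 3, push []

DFS order: [1, 2, 0, 4, 3]


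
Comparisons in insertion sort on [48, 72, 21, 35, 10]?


Algorithm: insertion sort
Input: [48, 72, 21, 35, 10]
Sorted: [10, 21, 35, 48, 72]

10


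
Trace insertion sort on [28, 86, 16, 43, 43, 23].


Initial: [28, 86, 16, 43, 43, 23]
Insert 86: [28, 86, 16, 43, 43, 23]
Insert 16: [16, 28, 86, 43, 43, 23]
Insert 43: [16, 28, 43, 86, 43, 23]
Insert 43: [16, 28, 43, 43, 86, 23]
Insert 23: [16, 23, 28, 43, 43, 86]

Sorted: [16, 23, 28, 43, 43, 86]


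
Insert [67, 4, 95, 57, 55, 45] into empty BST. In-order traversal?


Insert 67: root
Insert 4: L from 67
Insert 95: R from 67
Insert 57: L from 67 -> R from 4
Insert 55: L from 67 -> R from 4 -> L from 57
Insert 45: L from 67 -> R from 4 -> L from 57 -> L from 55

In-order: [4, 45, 55, 57, 67, 95]


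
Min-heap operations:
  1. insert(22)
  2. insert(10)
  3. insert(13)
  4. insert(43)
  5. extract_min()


insert(22) -> [22]
insert(10) -> [10, 22]
insert(13) -> [10, 22, 13]
insert(43) -> [10, 22, 13, 43]
extract_min()->10, [13, 22, 43]

Final heap: [13, 22, 43]


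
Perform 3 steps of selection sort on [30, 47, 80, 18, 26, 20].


Initial: [30, 47, 80, 18, 26, 20]
Step 1: min=18 at 3
  Swap: [18, 47, 80, 30, 26, 20]
Step 2: min=20 at 5
  Swap: [18, 20, 80, 30, 26, 47]
Step 3: min=26 at 4
  Swap: [18, 20, 26, 30, 80, 47]

After 3 steps: [18, 20, 26, 30, 80, 47]


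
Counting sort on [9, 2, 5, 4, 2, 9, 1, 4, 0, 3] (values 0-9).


Input: [9, 2, 5, 4, 2, 9, 1, 4, 0, 3]
Counts: [1, 1, 2, 1, 2, 1, 0, 0, 0, 2]

Sorted: [0, 1, 2, 2, 3, 4, 4, 5, 9, 9]


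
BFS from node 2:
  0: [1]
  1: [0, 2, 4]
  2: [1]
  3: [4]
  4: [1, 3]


Visit 2, enqueue [1]
Visit 1, enqueue [0, 4]
Visit 0, enqueue []
Visit 4, enqueue [3]
Visit 3, enqueue []

BFS order: [2, 1, 0, 4, 3]


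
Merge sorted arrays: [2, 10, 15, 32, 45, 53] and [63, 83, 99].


Take 2 from A
Take 10 from A
Take 15 from A
Take 32 from A
Take 45 from A
Take 53 from A

Merged: [2, 10, 15, 32, 45, 53, 63, 83, 99]


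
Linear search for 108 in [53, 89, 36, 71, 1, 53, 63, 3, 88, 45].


i=0: 53!=108
i=1: 89!=108
i=2: 36!=108
i=3: 71!=108
i=4: 1!=108
i=5: 53!=108
i=6: 63!=108
i=7: 3!=108
i=8: 88!=108
i=9: 45!=108

Not found, 10 comps


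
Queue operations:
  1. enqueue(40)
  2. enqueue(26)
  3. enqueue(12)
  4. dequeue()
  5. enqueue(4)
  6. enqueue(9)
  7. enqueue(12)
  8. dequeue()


enqueue(40) -> [40]
enqueue(26) -> [40, 26]
enqueue(12) -> [40, 26, 12]
dequeue()->40, [26, 12]
enqueue(4) -> [26, 12, 4]
enqueue(9) -> [26, 12, 4, 9]
enqueue(12) -> [26, 12, 4, 9, 12]
dequeue()->26, [12, 4, 9, 12]

Final queue: [12, 4, 9, 12]


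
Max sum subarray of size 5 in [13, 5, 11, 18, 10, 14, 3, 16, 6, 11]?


[0:5]: 57
[1:6]: 58
[2:7]: 56
[3:8]: 61
[4:9]: 49
[5:10]: 50

Max: 61 at [3:8]


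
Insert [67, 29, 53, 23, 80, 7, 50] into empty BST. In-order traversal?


Insert 67: root
Insert 29: L from 67
Insert 53: L from 67 -> R from 29
Insert 23: L from 67 -> L from 29
Insert 80: R from 67
Insert 7: L from 67 -> L from 29 -> L from 23
Insert 50: L from 67 -> R from 29 -> L from 53

In-order: [7, 23, 29, 50, 53, 67, 80]


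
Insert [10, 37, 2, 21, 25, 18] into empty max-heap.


Insert 10: [10]
Insert 37: [37, 10]
Insert 2: [37, 10, 2]
Insert 21: [37, 21, 2, 10]
Insert 25: [37, 25, 2, 10, 21]
Insert 18: [37, 25, 18, 10, 21, 2]

Final heap: [37, 25, 18, 10, 21, 2]


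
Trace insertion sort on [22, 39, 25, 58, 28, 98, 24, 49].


Initial: [22, 39, 25, 58, 28, 98, 24, 49]
Insert 39: [22, 39, 25, 58, 28, 98, 24, 49]
Insert 25: [22, 25, 39, 58, 28, 98, 24, 49]
Insert 58: [22, 25, 39, 58, 28, 98, 24, 49]
Insert 28: [22, 25, 28, 39, 58, 98, 24, 49]
Insert 98: [22, 25, 28, 39, 58, 98, 24, 49]
Insert 24: [22, 24, 25, 28, 39, 58, 98, 49]
Insert 49: [22, 24, 25, 28, 39, 49, 58, 98]

Sorted: [22, 24, 25, 28, 39, 49, 58, 98]


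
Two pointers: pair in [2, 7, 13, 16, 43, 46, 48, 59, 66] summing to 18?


lo=0(2)+hi=8(66)=68
lo=0(2)+hi=7(59)=61
lo=0(2)+hi=6(48)=50
lo=0(2)+hi=5(46)=48
lo=0(2)+hi=4(43)=45
lo=0(2)+hi=3(16)=18

Yes: 2+16=18


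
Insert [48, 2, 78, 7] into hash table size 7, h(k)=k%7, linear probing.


Insert 48: h=6 -> slot 6
Insert 2: h=2 -> slot 2
Insert 78: h=1 -> slot 1
Insert 7: h=0 -> slot 0

Table: [7, 78, 2, None, None, None, 48]


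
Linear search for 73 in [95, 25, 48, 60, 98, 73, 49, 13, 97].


i=0: 95!=73
i=1: 25!=73
i=2: 48!=73
i=3: 60!=73
i=4: 98!=73
i=5: 73==73 found!

Found at 5, 6 comps


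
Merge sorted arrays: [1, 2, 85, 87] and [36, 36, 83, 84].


Take 1 from A
Take 2 from A
Take 36 from B
Take 36 from B
Take 83 from B
Take 84 from B

Merged: [1, 2, 36, 36, 83, 84, 85, 87]


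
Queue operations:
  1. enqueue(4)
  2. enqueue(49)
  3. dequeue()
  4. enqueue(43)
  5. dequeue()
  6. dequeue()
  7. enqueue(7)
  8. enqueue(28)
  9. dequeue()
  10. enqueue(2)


enqueue(4) -> [4]
enqueue(49) -> [4, 49]
dequeue()->4, [49]
enqueue(43) -> [49, 43]
dequeue()->49, [43]
dequeue()->43, []
enqueue(7) -> [7]
enqueue(28) -> [7, 28]
dequeue()->7, [28]
enqueue(2) -> [28, 2]

Final queue: [28, 2]


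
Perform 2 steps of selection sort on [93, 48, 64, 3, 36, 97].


Initial: [93, 48, 64, 3, 36, 97]
Step 1: min=3 at 3
  Swap: [3, 48, 64, 93, 36, 97]
Step 2: min=36 at 4
  Swap: [3, 36, 64, 93, 48, 97]

After 2 steps: [3, 36, 64, 93, 48, 97]


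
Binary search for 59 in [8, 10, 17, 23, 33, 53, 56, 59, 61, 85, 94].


Step 1: lo=0, hi=10, mid=5, val=53
Step 2: lo=6, hi=10, mid=8, val=61
Step 3: lo=6, hi=7, mid=6, val=56
Step 4: lo=7, hi=7, mid=7, val=59

Found at index 7


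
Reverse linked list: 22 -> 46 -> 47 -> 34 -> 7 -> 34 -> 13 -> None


Step 1: curr=22, set curr.next=prev(None) | reversed so far: 22
Step 2: curr=46, set curr.next=prev(22) | reversed so far: 46 -> 22
Step 3: curr=47, set curr.next=prev(46) | reversed so far: 47 -> 46 -> 22
Step 4: curr=34, set curr.next=prev(47) | reversed so far: 34 -> 47 -> 46 -> 22
Step 5: curr=7, set curr.next=prev(34) | reversed so far: 7 -> 34 -> 47 -> 46 -> 22
Step 6: curr=34, set curr.next=prev(7) | reversed so far: 34 -> 7 -> 34 -> 47 -> 46 -> 22
Step 7: curr=13, set curr.next=prev(34) | reversed so far: 13 -> 34 -> 7 -> 34 -> 47 -> 46 -> 22

13 -> 34 -> 7 -> 34 -> 47 -> 46 -> 22 -> None


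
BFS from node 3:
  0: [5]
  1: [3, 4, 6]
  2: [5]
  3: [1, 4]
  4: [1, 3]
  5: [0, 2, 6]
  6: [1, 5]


Visit 3, enqueue [1, 4]
Visit 1, enqueue [6]
Visit 4, enqueue []
Visit 6, enqueue [5]
Visit 5, enqueue [0, 2]
Visit 0, enqueue []
Visit 2, enqueue []

BFS order: [3, 1, 4, 6, 5, 0, 2]


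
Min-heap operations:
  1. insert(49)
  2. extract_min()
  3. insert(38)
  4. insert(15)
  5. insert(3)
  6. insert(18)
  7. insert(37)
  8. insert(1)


insert(49) -> [49]
extract_min()->49, []
insert(38) -> [38]
insert(15) -> [15, 38]
insert(3) -> [3, 38, 15]
insert(18) -> [3, 18, 15, 38]
insert(37) -> [3, 18, 15, 38, 37]
insert(1) -> [1, 18, 3, 38, 37, 15]

Final heap: [1, 18, 3, 38, 37, 15]


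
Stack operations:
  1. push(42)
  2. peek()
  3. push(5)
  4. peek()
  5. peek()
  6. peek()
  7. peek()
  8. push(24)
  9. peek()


push(42) -> [42]
peek()->42
push(5) -> [42, 5]
peek()->5
peek()->5
peek()->5
peek()->5
push(24) -> [42, 5, 24]
peek()->24

Final stack: [42, 5, 24]


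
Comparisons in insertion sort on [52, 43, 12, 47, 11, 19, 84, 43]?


Algorithm: insertion sort
Input: [52, 43, 12, 47, 11, 19, 84, 43]
Sorted: [11, 12, 19, 43, 43, 47, 52, 84]

18


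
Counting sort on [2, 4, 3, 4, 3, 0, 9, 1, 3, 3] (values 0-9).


Input: [2, 4, 3, 4, 3, 0, 9, 1, 3, 3]
Counts: [1, 1, 1, 4, 2, 0, 0, 0, 0, 1]

Sorted: [0, 1, 2, 3, 3, 3, 3, 4, 4, 9]


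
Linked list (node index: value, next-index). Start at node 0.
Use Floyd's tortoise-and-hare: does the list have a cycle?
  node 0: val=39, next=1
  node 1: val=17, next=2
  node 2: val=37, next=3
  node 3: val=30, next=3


Floyd's tortoise (slow, +1) and hare (fast, +2):
  init: slow=0, fast=0
  step 1: slow=1, fast=2
  step 2: slow=2, fast=3
  step 3: slow=3, fast=3
  slow == fast at node 3: cycle detected

Cycle: yes


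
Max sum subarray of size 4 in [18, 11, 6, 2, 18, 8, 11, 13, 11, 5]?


[0:4]: 37
[1:5]: 37
[2:6]: 34
[3:7]: 39
[4:8]: 50
[5:9]: 43
[6:10]: 40

Max: 50 at [4:8]


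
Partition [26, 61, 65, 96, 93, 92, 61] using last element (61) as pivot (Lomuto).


Pivot: 61
  26 <= 61: advance i (no swap)
  61 <= 61: advance i (no swap)
Place pivot at 2: [26, 61, 61, 96, 93, 92, 65]

Partitioned: [26, 61, 61, 96, 93, 92, 65]


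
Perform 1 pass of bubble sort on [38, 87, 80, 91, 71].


Initial: [38, 87, 80, 91, 71]
Pass 1: [38, 80, 87, 71, 91] (2 swaps)

After 1 pass: [38, 80, 87, 71, 91]


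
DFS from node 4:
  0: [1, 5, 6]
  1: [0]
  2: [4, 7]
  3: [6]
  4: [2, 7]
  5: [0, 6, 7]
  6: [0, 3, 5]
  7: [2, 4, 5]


Visit 4, push [7, 2]
Visit 2, push [7]
Visit 7, push [5]
Visit 5, push [6, 0]
Visit 0, push [6, 1]
Visit 1, push []
Visit 6, push [3]
Visit 3, push []

DFS order: [4, 2, 7, 5, 0, 1, 6, 3]


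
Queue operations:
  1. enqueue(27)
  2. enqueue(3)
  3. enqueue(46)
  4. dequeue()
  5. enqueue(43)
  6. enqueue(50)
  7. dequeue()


enqueue(27) -> [27]
enqueue(3) -> [27, 3]
enqueue(46) -> [27, 3, 46]
dequeue()->27, [3, 46]
enqueue(43) -> [3, 46, 43]
enqueue(50) -> [3, 46, 43, 50]
dequeue()->3, [46, 43, 50]

Final queue: [46, 43, 50]


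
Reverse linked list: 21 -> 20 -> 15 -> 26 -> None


Step 1: curr=21, set curr.next=prev(None) | reversed so far: 21
Step 2: curr=20, set curr.next=prev(21) | reversed so far: 20 -> 21
Step 3: curr=15, set curr.next=prev(20) | reversed so far: 15 -> 20 -> 21
Step 4: curr=26, set curr.next=prev(15) | reversed so far: 26 -> 15 -> 20 -> 21

26 -> 15 -> 20 -> 21 -> None


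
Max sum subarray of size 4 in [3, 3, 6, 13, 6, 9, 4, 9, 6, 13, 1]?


[0:4]: 25
[1:5]: 28
[2:6]: 34
[3:7]: 32
[4:8]: 28
[5:9]: 28
[6:10]: 32
[7:11]: 29

Max: 34 at [2:6]


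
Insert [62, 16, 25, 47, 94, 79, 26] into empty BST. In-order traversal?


Insert 62: root
Insert 16: L from 62
Insert 25: L from 62 -> R from 16
Insert 47: L from 62 -> R from 16 -> R from 25
Insert 94: R from 62
Insert 79: R from 62 -> L from 94
Insert 26: L from 62 -> R from 16 -> R from 25 -> L from 47

In-order: [16, 25, 26, 47, 62, 79, 94]


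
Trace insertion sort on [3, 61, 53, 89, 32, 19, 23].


Initial: [3, 61, 53, 89, 32, 19, 23]
Insert 61: [3, 61, 53, 89, 32, 19, 23]
Insert 53: [3, 53, 61, 89, 32, 19, 23]
Insert 89: [3, 53, 61, 89, 32, 19, 23]
Insert 32: [3, 32, 53, 61, 89, 19, 23]
Insert 19: [3, 19, 32, 53, 61, 89, 23]
Insert 23: [3, 19, 23, 32, 53, 61, 89]

Sorted: [3, 19, 23, 32, 53, 61, 89]


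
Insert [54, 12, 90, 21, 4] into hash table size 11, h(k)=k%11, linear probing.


Insert 54: h=10 -> slot 10
Insert 12: h=1 -> slot 1
Insert 90: h=2 -> slot 2
Insert 21: h=10, 1 probes -> slot 0
Insert 4: h=4 -> slot 4

Table: [21, 12, 90, None, 4, None, None, None, None, None, 54]


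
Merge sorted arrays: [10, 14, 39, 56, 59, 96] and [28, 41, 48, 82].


Take 10 from A
Take 14 from A
Take 28 from B
Take 39 from A
Take 41 from B
Take 48 from B
Take 56 from A
Take 59 from A
Take 82 from B

Merged: [10, 14, 28, 39, 41, 48, 56, 59, 82, 96]


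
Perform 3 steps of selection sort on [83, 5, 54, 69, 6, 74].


Initial: [83, 5, 54, 69, 6, 74]
Step 1: min=5 at 1
  Swap: [5, 83, 54, 69, 6, 74]
Step 2: min=6 at 4
  Swap: [5, 6, 54, 69, 83, 74]
Step 3: min=54 at 2
  Swap: [5, 6, 54, 69, 83, 74]

After 3 steps: [5, 6, 54, 69, 83, 74]


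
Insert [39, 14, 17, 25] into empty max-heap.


Insert 39: [39]
Insert 14: [39, 14]
Insert 17: [39, 14, 17]
Insert 25: [39, 25, 17, 14]

Final heap: [39, 25, 17, 14]


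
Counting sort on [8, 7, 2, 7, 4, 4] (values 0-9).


Input: [8, 7, 2, 7, 4, 4]
Counts: [0, 0, 1, 0, 2, 0, 0, 2, 1, 0]

Sorted: [2, 4, 4, 7, 7, 8]


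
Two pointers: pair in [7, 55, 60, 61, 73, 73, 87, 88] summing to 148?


lo=0(7)+hi=7(88)=95
lo=1(55)+hi=7(88)=143
lo=2(60)+hi=7(88)=148

Yes: 60+88=148


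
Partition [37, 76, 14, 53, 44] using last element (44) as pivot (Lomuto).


Pivot: 44
  37 <= 44: advance i (no swap)
  14 <= 44: swap -> [37, 14, 76, 53, 44]
Place pivot at 2: [37, 14, 44, 53, 76]

Partitioned: [37, 14, 44, 53, 76]


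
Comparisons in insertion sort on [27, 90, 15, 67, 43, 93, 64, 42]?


Algorithm: insertion sort
Input: [27, 90, 15, 67, 43, 93, 64, 42]
Sorted: [15, 27, 42, 43, 64, 67, 90, 93]

19


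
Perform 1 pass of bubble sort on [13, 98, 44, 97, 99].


Initial: [13, 98, 44, 97, 99]
Pass 1: [13, 44, 97, 98, 99] (2 swaps)

After 1 pass: [13, 44, 97, 98, 99]


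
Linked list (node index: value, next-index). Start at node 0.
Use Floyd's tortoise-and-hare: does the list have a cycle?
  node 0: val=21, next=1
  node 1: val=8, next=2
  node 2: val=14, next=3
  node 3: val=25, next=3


Floyd's tortoise (slow, +1) and hare (fast, +2):
  init: slow=0, fast=0
  step 1: slow=1, fast=2
  step 2: slow=2, fast=3
  step 3: slow=3, fast=3
  slow == fast at node 3: cycle detected

Cycle: yes


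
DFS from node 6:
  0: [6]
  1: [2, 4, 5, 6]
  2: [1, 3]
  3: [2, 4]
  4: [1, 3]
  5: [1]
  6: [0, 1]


Visit 6, push [1, 0]
Visit 0, push []
Visit 1, push [5, 4, 2]
Visit 2, push [3]
Visit 3, push [4]
Visit 4, push []
Visit 5, push []

DFS order: [6, 0, 1, 2, 3, 4, 5]


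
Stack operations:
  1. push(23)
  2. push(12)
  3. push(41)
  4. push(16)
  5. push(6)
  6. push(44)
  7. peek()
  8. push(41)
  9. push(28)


push(23) -> [23]
push(12) -> [23, 12]
push(41) -> [23, 12, 41]
push(16) -> [23, 12, 41, 16]
push(6) -> [23, 12, 41, 16, 6]
push(44) -> [23, 12, 41, 16, 6, 44]
peek()->44
push(41) -> [23, 12, 41, 16, 6, 44, 41]
push(28) -> [23, 12, 41, 16, 6, 44, 41, 28]

Final stack: [23, 12, 41, 16, 6, 44, 41, 28]


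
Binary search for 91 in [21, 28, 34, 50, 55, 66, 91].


Step 1: lo=0, hi=6, mid=3, val=50
Step 2: lo=4, hi=6, mid=5, val=66
Step 3: lo=6, hi=6, mid=6, val=91

Found at index 6


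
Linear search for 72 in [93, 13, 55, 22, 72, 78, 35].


i=0: 93!=72
i=1: 13!=72
i=2: 55!=72
i=3: 22!=72
i=4: 72==72 found!

Found at 4, 5 comps


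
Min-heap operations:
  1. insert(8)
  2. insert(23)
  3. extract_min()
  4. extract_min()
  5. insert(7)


insert(8) -> [8]
insert(23) -> [8, 23]
extract_min()->8, [23]
extract_min()->23, []
insert(7) -> [7]

Final heap: [7]


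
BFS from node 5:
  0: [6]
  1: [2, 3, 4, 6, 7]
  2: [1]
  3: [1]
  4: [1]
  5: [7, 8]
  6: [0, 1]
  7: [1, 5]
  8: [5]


Visit 5, enqueue [7, 8]
Visit 7, enqueue [1]
Visit 8, enqueue []
Visit 1, enqueue [2, 3, 4, 6]
Visit 2, enqueue []
Visit 3, enqueue []
Visit 4, enqueue []
Visit 6, enqueue [0]
Visit 0, enqueue []

BFS order: [5, 7, 8, 1, 2, 3, 4, 6, 0]


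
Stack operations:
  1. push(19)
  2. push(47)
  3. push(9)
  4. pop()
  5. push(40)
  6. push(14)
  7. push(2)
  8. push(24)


push(19) -> [19]
push(47) -> [19, 47]
push(9) -> [19, 47, 9]
pop()->9, [19, 47]
push(40) -> [19, 47, 40]
push(14) -> [19, 47, 40, 14]
push(2) -> [19, 47, 40, 14, 2]
push(24) -> [19, 47, 40, 14, 2, 24]

Final stack: [19, 47, 40, 14, 2, 24]


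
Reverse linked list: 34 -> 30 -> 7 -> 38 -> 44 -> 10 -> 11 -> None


Step 1: curr=34, set curr.next=prev(None) | reversed so far: 34
Step 2: curr=30, set curr.next=prev(34) | reversed so far: 30 -> 34
Step 3: curr=7, set curr.next=prev(30) | reversed so far: 7 -> 30 -> 34
Step 4: curr=38, set curr.next=prev(7) | reversed so far: 38 -> 7 -> 30 -> 34
Step 5: curr=44, set curr.next=prev(38) | reversed so far: 44 -> 38 -> 7 -> 30 -> 34
Step 6: curr=10, set curr.next=prev(44) | reversed so far: 10 -> 44 -> 38 -> 7 -> 30 -> 34
Step 7: curr=11, set curr.next=prev(10) | reversed so far: 11 -> 10 -> 44 -> 38 -> 7 -> 30 -> 34

11 -> 10 -> 44 -> 38 -> 7 -> 30 -> 34 -> None


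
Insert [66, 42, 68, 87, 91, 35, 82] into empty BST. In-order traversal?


Insert 66: root
Insert 42: L from 66
Insert 68: R from 66
Insert 87: R from 66 -> R from 68
Insert 91: R from 66 -> R from 68 -> R from 87
Insert 35: L from 66 -> L from 42
Insert 82: R from 66 -> R from 68 -> L from 87

In-order: [35, 42, 66, 68, 82, 87, 91]


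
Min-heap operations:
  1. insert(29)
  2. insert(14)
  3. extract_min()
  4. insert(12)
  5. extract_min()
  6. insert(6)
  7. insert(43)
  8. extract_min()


insert(29) -> [29]
insert(14) -> [14, 29]
extract_min()->14, [29]
insert(12) -> [12, 29]
extract_min()->12, [29]
insert(6) -> [6, 29]
insert(43) -> [6, 29, 43]
extract_min()->6, [29, 43]

Final heap: [29, 43]


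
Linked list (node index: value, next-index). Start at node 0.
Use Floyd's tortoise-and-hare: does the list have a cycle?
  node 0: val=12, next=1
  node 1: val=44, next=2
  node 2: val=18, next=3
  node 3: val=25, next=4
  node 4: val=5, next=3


Floyd's tortoise (slow, +1) and hare (fast, +2):
  init: slow=0, fast=0
  step 1: slow=1, fast=2
  step 2: slow=2, fast=4
  step 3: slow=3, fast=4
  step 4: slow=4, fast=4
  slow == fast at node 4: cycle detected

Cycle: yes


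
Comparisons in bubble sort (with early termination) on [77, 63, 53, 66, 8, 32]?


Algorithm: bubble sort (with early termination)
Input: [77, 63, 53, 66, 8, 32]
Sorted: [8, 32, 53, 63, 66, 77]

15


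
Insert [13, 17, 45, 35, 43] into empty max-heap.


Insert 13: [13]
Insert 17: [17, 13]
Insert 45: [45, 13, 17]
Insert 35: [45, 35, 17, 13]
Insert 43: [45, 43, 17, 13, 35]

Final heap: [45, 43, 17, 13, 35]


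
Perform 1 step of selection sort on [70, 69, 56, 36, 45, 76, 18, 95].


Initial: [70, 69, 56, 36, 45, 76, 18, 95]
Step 1: min=18 at 6
  Swap: [18, 69, 56, 36, 45, 76, 70, 95]

After 1 step: [18, 69, 56, 36, 45, 76, 70, 95]


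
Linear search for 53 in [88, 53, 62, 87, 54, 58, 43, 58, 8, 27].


i=0: 88!=53
i=1: 53==53 found!

Found at 1, 2 comps


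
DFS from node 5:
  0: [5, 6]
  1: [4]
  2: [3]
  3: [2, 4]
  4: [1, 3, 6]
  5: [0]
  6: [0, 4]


Visit 5, push [0]
Visit 0, push [6]
Visit 6, push [4]
Visit 4, push [3, 1]
Visit 1, push []
Visit 3, push [2]
Visit 2, push []

DFS order: [5, 0, 6, 4, 1, 3, 2]


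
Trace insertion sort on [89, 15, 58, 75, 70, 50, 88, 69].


Initial: [89, 15, 58, 75, 70, 50, 88, 69]
Insert 15: [15, 89, 58, 75, 70, 50, 88, 69]
Insert 58: [15, 58, 89, 75, 70, 50, 88, 69]
Insert 75: [15, 58, 75, 89, 70, 50, 88, 69]
Insert 70: [15, 58, 70, 75, 89, 50, 88, 69]
Insert 50: [15, 50, 58, 70, 75, 89, 88, 69]
Insert 88: [15, 50, 58, 70, 75, 88, 89, 69]
Insert 69: [15, 50, 58, 69, 70, 75, 88, 89]

Sorted: [15, 50, 58, 69, 70, 75, 88, 89]


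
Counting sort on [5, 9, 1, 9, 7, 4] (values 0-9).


Input: [5, 9, 1, 9, 7, 4]
Counts: [0, 1, 0, 0, 1, 1, 0, 1, 0, 2]

Sorted: [1, 4, 5, 7, 9, 9]


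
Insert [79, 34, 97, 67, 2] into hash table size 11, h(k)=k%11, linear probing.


Insert 79: h=2 -> slot 2
Insert 34: h=1 -> slot 1
Insert 97: h=9 -> slot 9
Insert 67: h=1, 2 probes -> slot 3
Insert 2: h=2, 2 probes -> slot 4

Table: [None, 34, 79, 67, 2, None, None, None, None, 97, None]


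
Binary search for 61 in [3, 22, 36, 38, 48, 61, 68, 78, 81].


Step 1: lo=0, hi=8, mid=4, val=48
Step 2: lo=5, hi=8, mid=6, val=68
Step 3: lo=5, hi=5, mid=5, val=61

Found at index 5


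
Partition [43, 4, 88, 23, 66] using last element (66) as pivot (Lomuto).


Pivot: 66
  43 <= 66: advance i (no swap)
  4 <= 66: advance i (no swap)
  23 <= 66: swap -> [43, 4, 23, 88, 66]
Place pivot at 3: [43, 4, 23, 66, 88]

Partitioned: [43, 4, 23, 66, 88]


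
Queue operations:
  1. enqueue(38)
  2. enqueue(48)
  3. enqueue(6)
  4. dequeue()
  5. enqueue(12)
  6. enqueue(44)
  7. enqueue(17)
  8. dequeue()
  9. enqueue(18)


enqueue(38) -> [38]
enqueue(48) -> [38, 48]
enqueue(6) -> [38, 48, 6]
dequeue()->38, [48, 6]
enqueue(12) -> [48, 6, 12]
enqueue(44) -> [48, 6, 12, 44]
enqueue(17) -> [48, 6, 12, 44, 17]
dequeue()->48, [6, 12, 44, 17]
enqueue(18) -> [6, 12, 44, 17, 18]

Final queue: [6, 12, 44, 17, 18]


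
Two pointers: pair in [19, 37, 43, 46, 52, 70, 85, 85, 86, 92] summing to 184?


lo=0(19)+hi=9(92)=111
lo=1(37)+hi=9(92)=129
lo=2(43)+hi=9(92)=135
lo=3(46)+hi=9(92)=138
lo=4(52)+hi=9(92)=144
lo=5(70)+hi=9(92)=162
lo=6(85)+hi=9(92)=177
lo=7(85)+hi=9(92)=177
lo=8(86)+hi=9(92)=178

No pair found


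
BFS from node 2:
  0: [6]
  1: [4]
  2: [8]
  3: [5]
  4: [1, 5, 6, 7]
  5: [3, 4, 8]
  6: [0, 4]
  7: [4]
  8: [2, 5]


Visit 2, enqueue [8]
Visit 8, enqueue [5]
Visit 5, enqueue [3, 4]
Visit 3, enqueue []
Visit 4, enqueue [1, 6, 7]
Visit 1, enqueue []
Visit 6, enqueue [0]
Visit 7, enqueue []
Visit 0, enqueue []

BFS order: [2, 8, 5, 3, 4, 1, 6, 7, 0]


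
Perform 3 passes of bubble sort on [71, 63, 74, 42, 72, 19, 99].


Initial: [71, 63, 74, 42, 72, 19, 99]
Pass 1: [63, 71, 42, 72, 19, 74, 99] (4 swaps)
Pass 2: [63, 42, 71, 19, 72, 74, 99] (2 swaps)
Pass 3: [42, 63, 19, 71, 72, 74, 99] (2 swaps)

After 3 passes: [42, 63, 19, 71, 72, 74, 99]


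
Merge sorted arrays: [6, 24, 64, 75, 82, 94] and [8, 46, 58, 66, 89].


Take 6 from A
Take 8 from B
Take 24 from A
Take 46 from B
Take 58 from B
Take 64 from A
Take 66 from B
Take 75 from A
Take 82 from A
Take 89 from B

Merged: [6, 8, 24, 46, 58, 64, 66, 75, 82, 89, 94]


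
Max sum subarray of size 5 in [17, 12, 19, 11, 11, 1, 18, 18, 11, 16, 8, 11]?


[0:5]: 70
[1:6]: 54
[2:7]: 60
[3:8]: 59
[4:9]: 59
[5:10]: 64
[6:11]: 71
[7:12]: 64

Max: 71 at [6:11]


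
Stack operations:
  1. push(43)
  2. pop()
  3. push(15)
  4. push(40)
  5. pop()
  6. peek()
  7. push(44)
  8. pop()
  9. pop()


push(43) -> [43]
pop()->43, []
push(15) -> [15]
push(40) -> [15, 40]
pop()->40, [15]
peek()->15
push(44) -> [15, 44]
pop()->44, [15]
pop()->15, []

Final stack: []


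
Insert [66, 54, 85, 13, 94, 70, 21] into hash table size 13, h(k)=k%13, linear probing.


Insert 66: h=1 -> slot 1
Insert 54: h=2 -> slot 2
Insert 85: h=7 -> slot 7
Insert 13: h=0 -> slot 0
Insert 94: h=3 -> slot 3
Insert 70: h=5 -> slot 5
Insert 21: h=8 -> slot 8

Table: [13, 66, 54, 94, None, 70, None, 85, 21, None, None, None, None]


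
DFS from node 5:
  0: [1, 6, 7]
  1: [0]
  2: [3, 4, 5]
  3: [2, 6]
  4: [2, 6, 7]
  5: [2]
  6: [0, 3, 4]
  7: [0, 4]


Visit 5, push [2]
Visit 2, push [4, 3]
Visit 3, push [6]
Visit 6, push [4, 0]
Visit 0, push [7, 1]
Visit 1, push []
Visit 7, push [4]
Visit 4, push []

DFS order: [5, 2, 3, 6, 0, 1, 7, 4]


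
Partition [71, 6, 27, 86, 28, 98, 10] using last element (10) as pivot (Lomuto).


Pivot: 10
  6 <= 10: swap -> [6, 71, 27, 86, 28, 98, 10]
Place pivot at 1: [6, 10, 27, 86, 28, 98, 71]

Partitioned: [6, 10, 27, 86, 28, 98, 71]


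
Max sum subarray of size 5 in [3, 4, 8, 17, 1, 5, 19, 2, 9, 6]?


[0:5]: 33
[1:6]: 35
[2:7]: 50
[3:8]: 44
[4:9]: 36
[5:10]: 41

Max: 50 at [2:7]


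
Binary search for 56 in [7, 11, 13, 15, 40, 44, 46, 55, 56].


Step 1: lo=0, hi=8, mid=4, val=40
Step 2: lo=5, hi=8, mid=6, val=46
Step 3: lo=7, hi=8, mid=7, val=55
Step 4: lo=8, hi=8, mid=8, val=56

Found at index 8


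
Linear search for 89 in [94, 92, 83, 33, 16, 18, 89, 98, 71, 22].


i=0: 94!=89
i=1: 92!=89
i=2: 83!=89
i=3: 33!=89
i=4: 16!=89
i=5: 18!=89
i=6: 89==89 found!

Found at 6, 7 comps


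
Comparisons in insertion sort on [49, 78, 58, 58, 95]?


Algorithm: insertion sort
Input: [49, 78, 58, 58, 95]
Sorted: [49, 58, 58, 78, 95]

6


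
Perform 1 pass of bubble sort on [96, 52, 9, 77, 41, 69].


Initial: [96, 52, 9, 77, 41, 69]
Pass 1: [52, 9, 77, 41, 69, 96] (5 swaps)

After 1 pass: [52, 9, 77, 41, 69, 96]


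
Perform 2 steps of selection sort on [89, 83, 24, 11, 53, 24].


Initial: [89, 83, 24, 11, 53, 24]
Step 1: min=11 at 3
  Swap: [11, 83, 24, 89, 53, 24]
Step 2: min=24 at 2
  Swap: [11, 24, 83, 89, 53, 24]

After 2 steps: [11, 24, 83, 89, 53, 24]


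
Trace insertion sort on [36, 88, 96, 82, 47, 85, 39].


Initial: [36, 88, 96, 82, 47, 85, 39]
Insert 88: [36, 88, 96, 82, 47, 85, 39]
Insert 96: [36, 88, 96, 82, 47, 85, 39]
Insert 82: [36, 82, 88, 96, 47, 85, 39]
Insert 47: [36, 47, 82, 88, 96, 85, 39]
Insert 85: [36, 47, 82, 85, 88, 96, 39]
Insert 39: [36, 39, 47, 82, 85, 88, 96]

Sorted: [36, 39, 47, 82, 85, 88, 96]


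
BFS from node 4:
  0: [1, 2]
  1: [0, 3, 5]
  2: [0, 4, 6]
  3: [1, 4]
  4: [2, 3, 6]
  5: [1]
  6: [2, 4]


Visit 4, enqueue [2, 3, 6]
Visit 2, enqueue [0]
Visit 3, enqueue [1]
Visit 6, enqueue []
Visit 0, enqueue []
Visit 1, enqueue [5]
Visit 5, enqueue []

BFS order: [4, 2, 3, 6, 0, 1, 5]


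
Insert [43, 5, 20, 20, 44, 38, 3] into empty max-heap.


Insert 43: [43]
Insert 5: [43, 5]
Insert 20: [43, 5, 20]
Insert 20: [43, 20, 20, 5]
Insert 44: [44, 43, 20, 5, 20]
Insert 38: [44, 43, 38, 5, 20, 20]
Insert 3: [44, 43, 38, 5, 20, 20, 3]

Final heap: [44, 43, 38, 5, 20, 20, 3]


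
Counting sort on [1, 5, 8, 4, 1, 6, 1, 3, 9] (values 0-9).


Input: [1, 5, 8, 4, 1, 6, 1, 3, 9]
Counts: [0, 3, 0, 1, 1, 1, 1, 0, 1, 1]

Sorted: [1, 1, 1, 3, 4, 5, 6, 8, 9]


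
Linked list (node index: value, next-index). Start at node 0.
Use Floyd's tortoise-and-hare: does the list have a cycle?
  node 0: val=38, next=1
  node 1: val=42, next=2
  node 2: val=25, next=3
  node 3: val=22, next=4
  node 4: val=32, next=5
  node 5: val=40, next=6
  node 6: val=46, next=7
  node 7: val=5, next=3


Floyd's tortoise (slow, +1) and hare (fast, +2):
  init: slow=0, fast=0
  step 1: slow=1, fast=2
  step 2: slow=2, fast=4
  step 3: slow=3, fast=6
  step 4: slow=4, fast=3
  step 5: slow=5, fast=5
  slow == fast at node 5: cycle detected

Cycle: yes


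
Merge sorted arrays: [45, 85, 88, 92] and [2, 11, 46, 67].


Take 2 from B
Take 11 from B
Take 45 from A
Take 46 from B
Take 67 from B

Merged: [2, 11, 45, 46, 67, 85, 88, 92]


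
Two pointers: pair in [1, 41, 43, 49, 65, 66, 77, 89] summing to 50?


lo=0(1)+hi=7(89)=90
lo=0(1)+hi=6(77)=78
lo=0(1)+hi=5(66)=67
lo=0(1)+hi=4(65)=66
lo=0(1)+hi=3(49)=50

Yes: 1+49=50


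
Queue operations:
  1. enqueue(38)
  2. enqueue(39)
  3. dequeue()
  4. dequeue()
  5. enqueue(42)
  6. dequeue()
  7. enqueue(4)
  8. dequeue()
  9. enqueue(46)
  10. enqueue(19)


enqueue(38) -> [38]
enqueue(39) -> [38, 39]
dequeue()->38, [39]
dequeue()->39, []
enqueue(42) -> [42]
dequeue()->42, []
enqueue(4) -> [4]
dequeue()->4, []
enqueue(46) -> [46]
enqueue(19) -> [46, 19]

Final queue: [46, 19]


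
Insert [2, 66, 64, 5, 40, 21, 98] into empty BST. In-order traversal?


Insert 2: root
Insert 66: R from 2
Insert 64: R from 2 -> L from 66
Insert 5: R from 2 -> L from 66 -> L from 64
Insert 40: R from 2 -> L from 66 -> L from 64 -> R from 5
Insert 21: R from 2 -> L from 66 -> L from 64 -> R from 5 -> L from 40
Insert 98: R from 2 -> R from 66

In-order: [2, 5, 21, 40, 64, 66, 98]


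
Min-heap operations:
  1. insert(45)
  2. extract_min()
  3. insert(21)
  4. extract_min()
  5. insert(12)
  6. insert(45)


insert(45) -> [45]
extract_min()->45, []
insert(21) -> [21]
extract_min()->21, []
insert(12) -> [12]
insert(45) -> [12, 45]

Final heap: [12, 45]


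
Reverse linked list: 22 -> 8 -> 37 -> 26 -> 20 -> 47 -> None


Step 1: curr=22, set curr.next=prev(None) | reversed so far: 22
Step 2: curr=8, set curr.next=prev(22) | reversed so far: 8 -> 22
Step 3: curr=37, set curr.next=prev(8) | reversed so far: 37 -> 8 -> 22
Step 4: curr=26, set curr.next=prev(37) | reversed so far: 26 -> 37 -> 8 -> 22
Step 5: curr=20, set curr.next=prev(26) | reversed so far: 20 -> 26 -> 37 -> 8 -> 22
Step 6: curr=47, set curr.next=prev(20) | reversed so far: 47 -> 20 -> 26 -> 37 -> 8 -> 22

47 -> 20 -> 26 -> 37 -> 8 -> 22 -> None


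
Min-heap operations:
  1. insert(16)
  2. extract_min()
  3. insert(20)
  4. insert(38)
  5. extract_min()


insert(16) -> [16]
extract_min()->16, []
insert(20) -> [20]
insert(38) -> [20, 38]
extract_min()->20, [38]

Final heap: [38]


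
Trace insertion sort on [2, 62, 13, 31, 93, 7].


Initial: [2, 62, 13, 31, 93, 7]
Insert 62: [2, 62, 13, 31, 93, 7]
Insert 13: [2, 13, 62, 31, 93, 7]
Insert 31: [2, 13, 31, 62, 93, 7]
Insert 93: [2, 13, 31, 62, 93, 7]
Insert 7: [2, 7, 13, 31, 62, 93]

Sorted: [2, 7, 13, 31, 62, 93]


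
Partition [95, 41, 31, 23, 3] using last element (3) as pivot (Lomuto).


Pivot: 3
Place pivot at 0: [3, 41, 31, 23, 95]

Partitioned: [3, 41, 31, 23, 95]


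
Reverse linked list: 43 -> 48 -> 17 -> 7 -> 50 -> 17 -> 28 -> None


Step 1: curr=43, set curr.next=prev(None) | reversed so far: 43
Step 2: curr=48, set curr.next=prev(43) | reversed so far: 48 -> 43
Step 3: curr=17, set curr.next=prev(48) | reversed so far: 17 -> 48 -> 43
Step 4: curr=7, set curr.next=prev(17) | reversed so far: 7 -> 17 -> 48 -> 43
Step 5: curr=50, set curr.next=prev(7) | reversed so far: 50 -> 7 -> 17 -> 48 -> 43
Step 6: curr=17, set curr.next=prev(50) | reversed so far: 17 -> 50 -> 7 -> 17 -> 48 -> 43
Step 7: curr=28, set curr.next=prev(17) | reversed so far: 28 -> 17 -> 50 -> 7 -> 17 -> 48 -> 43

28 -> 17 -> 50 -> 7 -> 17 -> 48 -> 43 -> None


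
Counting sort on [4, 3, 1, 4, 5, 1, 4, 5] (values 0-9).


Input: [4, 3, 1, 4, 5, 1, 4, 5]
Counts: [0, 2, 0, 1, 3, 2, 0, 0, 0, 0]

Sorted: [1, 1, 3, 4, 4, 4, 5, 5]


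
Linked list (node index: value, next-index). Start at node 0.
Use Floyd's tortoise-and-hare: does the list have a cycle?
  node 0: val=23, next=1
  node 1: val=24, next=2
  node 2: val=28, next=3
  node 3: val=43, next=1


Floyd's tortoise (slow, +1) and hare (fast, +2):
  init: slow=0, fast=0
  step 1: slow=1, fast=2
  step 2: slow=2, fast=1
  step 3: slow=3, fast=3
  slow == fast at node 3: cycle detected

Cycle: yes


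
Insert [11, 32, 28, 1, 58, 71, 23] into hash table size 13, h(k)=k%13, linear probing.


Insert 11: h=11 -> slot 11
Insert 32: h=6 -> slot 6
Insert 28: h=2 -> slot 2
Insert 1: h=1 -> slot 1
Insert 58: h=6, 1 probes -> slot 7
Insert 71: h=6, 2 probes -> slot 8
Insert 23: h=10 -> slot 10

Table: [None, 1, 28, None, None, None, 32, 58, 71, None, 23, 11, None]


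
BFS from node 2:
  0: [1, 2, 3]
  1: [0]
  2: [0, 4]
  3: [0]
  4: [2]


Visit 2, enqueue [0, 4]
Visit 0, enqueue [1, 3]
Visit 4, enqueue []
Visit 1, enqueue []
Visit 3, enqueue []

BFS order: [2, 0, 4, 1, 3]


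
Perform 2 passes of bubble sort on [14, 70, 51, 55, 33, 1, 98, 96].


Initial: [14, 70, 51, 55, 33, 1, 98, 96]
Pass 1: [14, 51, 55, 33, 1, 70, 96, 98] (5 swaps)
Pass 2: [14, 51, 33, 1, 55, 70, 96, 98] (2 swaps)

After 2 passes: [14, 51, 33, 1, 55, 70, 96, 98]


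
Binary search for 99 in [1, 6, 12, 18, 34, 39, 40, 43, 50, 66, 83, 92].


Step 1: lo=0, hi=11, mid=5, val=39
Step 2: lo=6, hi=11, mid=8, val=50
Step 3: lo=9, hi=11, mid=10, val=83
Step 4: lo=11, hi=11, mid=11, val=92

Not found


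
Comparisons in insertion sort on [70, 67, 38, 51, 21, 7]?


Algorithm: insertion sort
Input: [70, 67, 38, 51, 21, 7]
Sorted: [7, 21, 38, 51, 67, 70]

15


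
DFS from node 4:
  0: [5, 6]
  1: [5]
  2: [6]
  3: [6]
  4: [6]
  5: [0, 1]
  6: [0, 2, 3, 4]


Visit 4, push [6]
Visit 6, push [3, 2, 0]
Visit 0, push [5]
Visit 5, push [1]
Visit 1, push []
Visit 2, push []
Visit 3, push []

DFS order: [4, 6, 0, 5, 1, 2, 3]


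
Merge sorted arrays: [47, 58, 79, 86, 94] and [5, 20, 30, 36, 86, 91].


Take 5 from B
Take 20 from B
Take 30 from B
Take 36 from B
Take 47 from A
Take 58 from A
Take 79 from A
Take 86 from A
Take 86 from B
Take 91 from B

Merged: [5, 20, 30, 36, 47, 58, 79, 86, 86, 91, 94]


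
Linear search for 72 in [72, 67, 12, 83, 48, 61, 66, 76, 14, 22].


i=0: 72==72 found!

Found at 0, 1 comps


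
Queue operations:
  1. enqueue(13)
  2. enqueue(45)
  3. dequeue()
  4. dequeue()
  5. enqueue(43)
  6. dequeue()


enqueue(13) -> [13]
enqueue(45) -> [13, 45]
dequeue()->13, [45]
dequeue()->45, []
enqueue(43) -> [43]
dequeue()->43, []

Final queue: []


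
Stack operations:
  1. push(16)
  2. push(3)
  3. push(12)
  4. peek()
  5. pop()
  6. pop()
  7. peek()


push(16) -> [16]
push(3) -> [16, 3]
push(12) -> [16, 3, 12]
peek()->12
pop()->12, [16, 3]
pop()->3, [16]
peek()->16

Final stack: [16]


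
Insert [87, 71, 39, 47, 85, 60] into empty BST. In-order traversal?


Insert 87: root
Insert 71: L from 87
Insert 39: L from 87 -> L from 71
Insert 47: L from 87 -> L from 71 -> R from 39
Insert 85: L from 87 -> R from 71
Insert 60: L from 87 -> L from 71 -> R from 39 -> R from 47

In-order: [39, 47, 60, 71, 85, 87]


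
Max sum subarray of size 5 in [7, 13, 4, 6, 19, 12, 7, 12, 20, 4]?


[0:5]: 49
[1:6]: 54
[2:7]: 48
[3:8]: 56
[4:9]: 70
[5:10]: 55

Max: 70 at [4:9]


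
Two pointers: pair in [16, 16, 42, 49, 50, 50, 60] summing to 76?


lo=0(16)+hi=6(60)=76

Yes: 16+60=76


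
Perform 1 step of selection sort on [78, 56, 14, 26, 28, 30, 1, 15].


Initial: [78, 56, 14, 26, 28, 30, 1, 15]
Step 1: min=1 at 6
  Swap: [1, 56, 14, 26, 28, 30, 78, 15]

After 1 step: [1, 56, 14, 26, 28, 30, 78, 15]


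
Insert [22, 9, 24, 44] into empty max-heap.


Insert 22: [22]
Insert 9: [22, 9]
Insert 24: [24, 9, 22]
Insert 44: [44, 24, 22, 9]

Final heap: [44, 24, 22, 9]


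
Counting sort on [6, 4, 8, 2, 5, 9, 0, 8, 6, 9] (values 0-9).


Input: [6, 4, 8, 2, 5, 9, 0, 8, 6, 9]
Counts: [1, 0, 1, 0, 1, 1, 2, 0, 2, 2]

Sorted: [0, 2, 4, 5, 6, 6, 8, 8, 9, 9]


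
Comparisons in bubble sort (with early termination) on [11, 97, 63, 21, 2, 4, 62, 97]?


Algorithm: bubble sort (with early termination)
Input: [11, 97, 63, 21, 2, 4, 62, 97]
Sorted: [2, 4, 11, 21, 62, 63, 97, 97]

25


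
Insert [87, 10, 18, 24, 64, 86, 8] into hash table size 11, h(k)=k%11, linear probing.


Insert 87: h=10 -> slot 10
Insert 10: h=10, 1 probes -> slot 0
Insert 18: h=7 -> slot 7
Insert 24: h=2 -> slot 2
Insert 64: h=9 -> slot 9
Insert 86: h=9, 3 probes -> slot 1
Insert 8: h=8 -> slot 8

Table: [10, 86, 24, None, None, None, None, 18, 8, 64, 87]


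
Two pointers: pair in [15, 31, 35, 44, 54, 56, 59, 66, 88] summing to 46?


lo=0(15)+hi=8(88)=103
lo=0(15)+hi=7(66)=81
lo=0(15)+hi=6(59)=74
lo=0(15)+hi=5(56)=71
lo=0(15)+hi=4(54)=69
lo=0(15)+hi=3(44)=59
lo=0(15)+hi=2(35)=50
lo=0(15)+hi=1(31)=46

Yes: 15+31=46


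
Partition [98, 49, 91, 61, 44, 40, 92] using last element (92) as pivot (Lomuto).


Pivot: 92
  49 <= 92: swap -> [49, 98, 91, 61, 44, 40, 92]
  91 <= 92: swap -> [49, 91, 98, 61, 44, 40, 92]
  61 <= 92: swap -> [49, 91, 61, 98, 44, 40, 92]
  44 <= 92: swap -> [49, 91, 61, 44, 98, 40, 92]
  40 <= 92: swap -> [49, 91, 61, 44, 40, 98, 92]
Place pivot at 5: [49, 91, 61, 44, 40, 92, 98]

Partitioned: [49, 91, 61, 44, 40, 92, 98]


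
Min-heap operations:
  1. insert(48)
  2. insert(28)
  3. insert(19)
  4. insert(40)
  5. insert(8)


insert(48) -> [48]
insert(28) -> [28, 48]
insert(19) -> [19, 48, 28]
insert(40) -> [19, 40, 28, 48]
insert(8) -> [8, 19, 28, 48, 40]

Final heap: [8, 19, 28, 48, 40]


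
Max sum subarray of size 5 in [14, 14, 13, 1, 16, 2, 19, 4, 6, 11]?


[0:5]: 58
[1:6]: 46
[2:7]: 51
[3:8]: 42
[4:9]: 47
[5:10]: 42

Max: 58 at [0:5]


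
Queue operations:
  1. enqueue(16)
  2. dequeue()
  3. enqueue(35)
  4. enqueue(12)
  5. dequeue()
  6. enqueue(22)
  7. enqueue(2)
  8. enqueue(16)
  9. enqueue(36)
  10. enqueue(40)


enqueue(16) -> [16]
dequeue()->16, []
enqueue(35) -> [35]
enqueue(12) -> [35, 12]
dequeue()->35, [12]
enqueue(22) -> [12, 22]
enqueue(2) -> [12, 22, 2]
enqueue(16) -> [12, 22, 2, 16]
enqueue(36) -> [12, 22, 2, 16, 36]
enqueue(40) -> [12, 22, 2, 16, 36, 40]

Final queue: [12, 22, 2, 16, 36, 40]


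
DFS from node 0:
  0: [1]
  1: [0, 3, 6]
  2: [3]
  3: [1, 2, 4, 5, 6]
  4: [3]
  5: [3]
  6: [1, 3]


Visit 0, push [1]
Visit 1, push [6, 3]
Visit 3, push [6, 5, 4, 2]
Visit 2, push []
Visit 4, push []
Visit 5, push []
Visit 6, push []

DFS order: [0, 1, 3, 2, 4, 5, 6]


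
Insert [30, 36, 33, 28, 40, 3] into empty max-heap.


Insert 30: [30]
Insert 36: [36, 30]
Insert 33: [36, 30, 33]
Insert 28: [36, 30, 33, 28]
Insert 40: [40, 36, 33, 28, 30]
Insert 3: [40, 36, 33, 28, 30, 3]

Final heap: [40, 36, 33, 28, 30, 3]


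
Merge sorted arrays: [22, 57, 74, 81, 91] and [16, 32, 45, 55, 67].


Take 16 from B
Take 22 from A
Take 32 from B
Take 45 from B
Take 55 from B
Take 57 from A
Take 67 from B

Merged: [16, 22, 32, 45, 55, 57, 67, 74, 81, 91]


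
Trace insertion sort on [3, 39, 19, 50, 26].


Initial: [3, 39, 19, 50, 26]
Insert 39: [3, 39, 19, 50, 26]
Insert 19: [3, 19, 39, 50, 26]
Insert 50: [3, 19, 39, 50, 26]
Insert 26: [3, 19, 26, 39, 50]

Sorted: [3, 19, 26, 39, 50]


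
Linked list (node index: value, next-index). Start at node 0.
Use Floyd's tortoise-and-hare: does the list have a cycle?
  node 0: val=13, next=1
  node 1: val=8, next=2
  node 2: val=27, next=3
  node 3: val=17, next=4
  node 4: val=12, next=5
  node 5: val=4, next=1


Floyd's tortoise (slow, +1) and hare (fast, +2):
  init: slow=0, fast=0
  step 1: slow=1, fast=2
  step 2: slow=2, fast=4
  step 3: slow=3, fast=1
  step 4: slow=4, fast=3
  step 5: slow=5, fast=5
  slow == fast at node 5: cycle detected

Cycle: yes


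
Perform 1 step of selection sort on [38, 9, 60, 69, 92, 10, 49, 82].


Initial: [38, 9, 60, 69, 92, 10, 49, 82]
Step 1: min=9 at 1
  Swap: [9, 38, 60, 69, 92, 10, 49, 82]

After 1 step: [9, 38, 60, 69, 92, 10, 49, 82]


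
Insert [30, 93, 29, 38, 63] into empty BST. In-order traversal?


Insert 30: root
Insert 93: R from 30
Insert 29: L from 30
Insert 38: R from 30 -> L from 93
Insert 63: R from 30 -> L from 93 -> R from 38

In-order: [29, 30, 38, 63, 93]


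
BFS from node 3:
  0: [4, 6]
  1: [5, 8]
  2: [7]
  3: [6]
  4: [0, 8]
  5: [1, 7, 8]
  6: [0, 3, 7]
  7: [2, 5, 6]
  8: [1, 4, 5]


Visit 3, enqueue [6]
Visit 6, enqueue [0, 7]
Visit 0, enqueue [4]
Visit 7, enqueue [2, 5]
Visit 4, enqueue [8]
Visit 2, enqueue []
Visit 5, enqueue [1]
Visit 8, enqueue []
Visit 1, enqueue []

BFS order: [3, 6, 0, 7, 4, 2, 5, 8, 1]


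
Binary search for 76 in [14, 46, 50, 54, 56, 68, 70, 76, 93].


Step 1: lo=0, hi=8, mid=4, val=56
Step 2: lo=5, hi=8, mid=6, val=70
Step 3: lo=7, hi=8, mid=7, val=76

Found at index 7


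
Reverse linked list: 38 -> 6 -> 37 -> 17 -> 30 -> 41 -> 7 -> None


Step 1: curr=38, set curr.next=prev(None) | reversed so far: 38
Step 2: curr=6, set curr.next=prev(38) | reversed so far: 6 -> 38
Step 3: curr=37, set curr.next=prev(6) | reversed so far: 37 -> 6 -> 38
Step 4: curr=17, set curr.next=prev(37) | reversed so far: 17 -> 37 -> 6 -> 38
Step 5: curr=30, set curr.next=prev(17) | reversed so far: 30 -> 17 -> 37 -> 6 -> 38
Step 6: curr=41, set curr.next=prev(30) | reversed so far: 41 -> 30 -> 17 -> 37 -> 6 -> 38
Step 7: curr=7, set curr.next=prev(41) | reversed so far: 7 -> 41 -> 30 -> 17 -> 37 -> 6 -> 38

7 -> 41 -> 30 -> 17 -> 37 -> 6 -> 38 -> None
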